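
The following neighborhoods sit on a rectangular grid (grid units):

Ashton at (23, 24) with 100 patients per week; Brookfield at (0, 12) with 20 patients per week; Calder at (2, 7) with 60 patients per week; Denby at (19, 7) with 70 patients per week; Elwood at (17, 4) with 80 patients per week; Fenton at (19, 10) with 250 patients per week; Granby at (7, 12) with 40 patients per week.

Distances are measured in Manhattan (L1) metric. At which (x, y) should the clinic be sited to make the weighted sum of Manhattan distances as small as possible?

Manhattan distance separates: Σwᵢ(|x−xᵢ|+|y−yᵢ|) = Σwᵢ|x−xᵢ| + Σwᵢ|y−yᵢ|, so x and y are optimised independently as 1-D weighted medians.
Total weight W = 620; half = 310.
x-coordinate, sorted with cumulative weight:
  x=0 (Brookfield, w=20) cum 20
  x=2 (Calder, w=60) cum 80
  x=7 (Granby, w=40) cum 120
  x=17 (Elwood, w=80) cum 200
  x=19 (Denby, w=70) cum 270
  x=19 (Fenton, w=250) cum 520  ← median
  x=23 (Ashton, w=100) cum 620
⇒ x* = 19
y-coordinate, sorted with cumulative weight:
  y=4 (Elwood, w=80) cum 80
  y=7 (Calder, w=60) cum 140
  y=7 (Denby, w=70) cum 210
  y=10 (Fenton, w=250) cum 460  ← median
  y=12 (Brookfield, w=20) cum 480
  y=12 (Granby, w=40) cum 520
  y=24 (Ashton, w=100) cum 620
⇒ y* = 10

(19, 10)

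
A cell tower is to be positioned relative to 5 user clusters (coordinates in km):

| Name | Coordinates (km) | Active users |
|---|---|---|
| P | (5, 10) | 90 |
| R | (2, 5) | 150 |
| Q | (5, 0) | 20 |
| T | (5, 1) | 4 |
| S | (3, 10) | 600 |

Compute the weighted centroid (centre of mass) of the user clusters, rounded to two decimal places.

The minimiser of Σwᵢ‖p−pᵢ‖² is the weighted centroid p* = (Σwᵢpᵢ)/(Σwᵢ).
Σwᵢ = 864.
Σwᵢxᵢ = 90·5 + 150·2 + 20·5 + 4·5 + 600·3 = 2670.
Σwᵢyᵢ = 90·10 + 150·5 + 20·0 + 4·1 + 600·10 = 7654.
x* = 2670/864 = 3.09, y* = 7654/864 = 8.86.

(3.09, 8.86)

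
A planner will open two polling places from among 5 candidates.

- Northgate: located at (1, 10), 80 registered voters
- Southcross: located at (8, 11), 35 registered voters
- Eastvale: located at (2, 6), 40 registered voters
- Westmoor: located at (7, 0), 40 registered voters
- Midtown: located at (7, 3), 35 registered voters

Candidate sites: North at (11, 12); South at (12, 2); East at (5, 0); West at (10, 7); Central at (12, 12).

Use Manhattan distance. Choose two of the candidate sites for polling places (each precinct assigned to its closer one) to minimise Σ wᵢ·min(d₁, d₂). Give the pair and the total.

{North, East}, total 1715

Evaluate every pair (each demand assigned to the nearer of the two):
  {North, East}: total = 1715
  {East, West}: total = 1785
  {East, Central}: total = 1830
  {South, West}: total = 2020
  {North, West}: total = 2105
  {West, Central}: total = 2140
  {North, South}: total = 2150
  {South, East}: total = 2190
  {South, Central}: total = 2265
  {North, Central}: total = 2795
Best pair: {North, East} with total 1715.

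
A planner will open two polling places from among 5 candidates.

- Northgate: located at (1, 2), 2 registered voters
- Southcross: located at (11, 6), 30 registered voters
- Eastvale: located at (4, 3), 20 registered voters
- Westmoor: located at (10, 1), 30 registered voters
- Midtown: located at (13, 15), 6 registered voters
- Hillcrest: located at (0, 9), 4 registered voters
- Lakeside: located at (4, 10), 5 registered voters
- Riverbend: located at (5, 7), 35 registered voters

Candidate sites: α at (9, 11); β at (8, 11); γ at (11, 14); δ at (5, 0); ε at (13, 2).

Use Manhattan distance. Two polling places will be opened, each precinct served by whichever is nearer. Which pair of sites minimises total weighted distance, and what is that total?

Evaluate every pair (each demand assigned to the nearer of the two):
  {δ, ε}: total = 826
  {α, δ}: total = 849
  {β, δ}: total = 876
  {γ, δ}: total = 886
  {β, ε}: total = 888
  {α, ε}: total = 926
  {γ, ε}: total = 1116
  {α, β}: total = 1170
  {β, γ}: total = 1200
  {α, γ}: total = 1206
Best pair: {δ, ε} with total 826.

{δ, ε}, total 826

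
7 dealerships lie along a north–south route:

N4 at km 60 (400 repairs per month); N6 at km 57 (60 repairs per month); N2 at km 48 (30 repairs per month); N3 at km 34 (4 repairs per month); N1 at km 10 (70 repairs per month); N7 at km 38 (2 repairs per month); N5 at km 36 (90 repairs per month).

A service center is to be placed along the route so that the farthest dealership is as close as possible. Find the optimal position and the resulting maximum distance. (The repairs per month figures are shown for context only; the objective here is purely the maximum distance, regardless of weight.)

location 35, max distance 25

The 1-center on a line is the midpoint of the two extreme points: leftmost at 10, rightmost at 60.
Optimal location = (10 + 60)/2 = 35; maximum distance = (60 − 10)/2 = 25.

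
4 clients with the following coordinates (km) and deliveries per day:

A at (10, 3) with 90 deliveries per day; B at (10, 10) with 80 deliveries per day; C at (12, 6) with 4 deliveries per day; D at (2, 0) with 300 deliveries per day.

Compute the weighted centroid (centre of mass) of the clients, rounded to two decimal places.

(4.95, 2.31)

The minimiser of Σwᵢ‖p−pᵢ‖² is the weighted centroid p* = (Σwᵢpᵢ)/(Σwᵢ).
Σwᵢ = 474.
Σwᵢxᵢ = 90·10 + 80·10 + 4·12 + 300·2 = 2348.
Σwᵢyᵢ = 90·3 + 80·10 + 4·6 + 300·0 = 1094.
x* = 2348/474 = 4.95, y* = 1094/474 = 2.31.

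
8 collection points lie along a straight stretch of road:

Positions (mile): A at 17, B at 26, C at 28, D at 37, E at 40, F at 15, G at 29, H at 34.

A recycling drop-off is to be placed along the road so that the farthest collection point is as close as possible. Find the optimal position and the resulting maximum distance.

location 27.5, max distance 12.5

The 1-center on a line is the midpoint of the two extreme points: leftmost at 15, rightmost at 40.
Optimal location = (15 + 40)/2 = 27.5; maximum distance = (40 − 15)/2 = 12.5.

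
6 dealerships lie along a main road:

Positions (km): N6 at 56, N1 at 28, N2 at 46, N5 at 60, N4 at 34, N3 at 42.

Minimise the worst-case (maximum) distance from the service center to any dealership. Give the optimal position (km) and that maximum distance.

The 1-center on a line is the midpoint of the two extreme points: leftmost at 28, rightmost at 60.
Optimal location = (28 + 60)/2 = 44; maximum distance = (60 − 28)/2 = 16.

location 44, max distance 16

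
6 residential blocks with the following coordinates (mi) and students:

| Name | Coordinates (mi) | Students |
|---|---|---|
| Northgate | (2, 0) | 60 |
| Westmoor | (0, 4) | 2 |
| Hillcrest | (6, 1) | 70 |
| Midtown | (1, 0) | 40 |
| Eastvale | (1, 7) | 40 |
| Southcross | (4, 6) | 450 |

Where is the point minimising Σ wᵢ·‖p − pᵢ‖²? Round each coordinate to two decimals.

The minimiser of Σwᵢ‖p−pᵢ‖² is the weighted centroid p* = (Σwᵢpᵢ)/(Σwᵢ).
Σwᵢ = 662.
Σwᵢxᵢ = 60·2 + 2·0 + 70·6 + 40·1 + 40·1 + 450·4 = 2420.
Σwᵢyᵢ = 60·0 + 2·4 + 70·1 + 40·0 + 40·7 + 450·6 = 3058.
x* = 2420/662 = 3.66, y* = 3058/662 = 4.62.

(3.66, 4.62)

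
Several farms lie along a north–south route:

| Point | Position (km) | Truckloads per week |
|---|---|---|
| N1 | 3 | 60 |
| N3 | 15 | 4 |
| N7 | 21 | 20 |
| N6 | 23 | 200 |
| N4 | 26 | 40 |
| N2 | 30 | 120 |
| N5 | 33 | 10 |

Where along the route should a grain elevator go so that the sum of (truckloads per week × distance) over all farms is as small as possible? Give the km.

x = 23

For a sum of weighted absolute distances on a line, the optimum is the weighted median (not the mean). Total weight W = 454; half-weight = 227.
Sort by position and accumulate weight:
  km 3 (N1, w=60) → cum 60
  km 15 (N3, w=4) → cum 64
  km 21 (N7, w=20) → cum 84
  km 23 (N6, w=200) → cum 284  ≥ 227 → median here
  km 26 (N4, w=40) → cum 324
  km 30 (N2, w=120) → cum 444
  km 33 (N5, w=10) → cum 454
Optimal location: km 23.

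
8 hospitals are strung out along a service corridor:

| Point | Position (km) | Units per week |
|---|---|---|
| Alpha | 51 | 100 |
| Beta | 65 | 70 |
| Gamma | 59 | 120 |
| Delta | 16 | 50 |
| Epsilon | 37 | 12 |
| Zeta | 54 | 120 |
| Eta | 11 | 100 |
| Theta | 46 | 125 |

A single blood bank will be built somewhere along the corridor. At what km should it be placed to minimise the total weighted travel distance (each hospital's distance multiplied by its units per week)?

x = 51

For a sum of weighted absolute distances on a line, the optimum is the weighted median (not the mean). Total weight W = 697; half-weight = 348.5.
Sort by position and accumulate weight:
  km 11 (Eta, w=100) → cum 100
  km 16 (Delta, w=50) → cum 150
  km 37 (Epsilon, w=12) → cum 162
  km 46 (Theta, w=125) → cum 287
  km 51 (Alpha, w=100) → cum 387  ≥ 348.5 → median here
  km 54 (Zeta, w=120) → cum 507
  km 59 (Gamma, w=120) → cum 627
  km 65 (Beta, w=70) → cum 697
Optimal location: km 51.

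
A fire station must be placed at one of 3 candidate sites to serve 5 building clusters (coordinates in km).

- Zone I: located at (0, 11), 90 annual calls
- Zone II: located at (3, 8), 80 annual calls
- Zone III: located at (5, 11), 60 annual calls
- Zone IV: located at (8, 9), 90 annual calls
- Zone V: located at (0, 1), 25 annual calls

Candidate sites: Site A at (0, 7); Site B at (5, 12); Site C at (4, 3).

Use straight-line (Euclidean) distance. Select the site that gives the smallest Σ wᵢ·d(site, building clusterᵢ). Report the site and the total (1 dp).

Total weighted distance at each candidate:
  Site A (0, 7): total = 1889.3
  Site B (5, 12): total = 1560.6
  Site C (4, 3): total = 2457.4
Minimum is at Site B with total 1560.6 km.

Site B, total 1560.6 km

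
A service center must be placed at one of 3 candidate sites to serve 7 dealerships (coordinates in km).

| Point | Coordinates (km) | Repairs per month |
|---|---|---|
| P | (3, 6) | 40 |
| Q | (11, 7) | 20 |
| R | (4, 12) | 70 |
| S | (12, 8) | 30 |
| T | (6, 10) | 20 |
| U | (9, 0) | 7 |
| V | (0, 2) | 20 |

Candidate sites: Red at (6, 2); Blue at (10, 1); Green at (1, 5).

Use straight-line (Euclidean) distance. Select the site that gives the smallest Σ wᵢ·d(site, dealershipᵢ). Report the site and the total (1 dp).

Green, total 1439.3 km

Total weighted distance at each candidate:
  Red (6, 2): total = 1615.1
  Blue (10, 1): total = 1969.1
  Green (1, 5): total = 1439.3
Minimum is at Green with total 1439.3 km.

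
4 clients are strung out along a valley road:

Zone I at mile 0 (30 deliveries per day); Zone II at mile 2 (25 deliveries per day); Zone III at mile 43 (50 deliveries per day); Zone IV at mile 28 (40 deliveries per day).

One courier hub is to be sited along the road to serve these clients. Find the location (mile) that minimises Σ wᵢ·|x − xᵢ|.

x = 28

For a sum of weighted absolute distances on a line, the optimum is the weighted median (not the mean). Total weight W = 145; half-weight = 72.5.
Sort by position and accumulate weight:
  mile 0 (Zone I, w=30) → cum 30
  mile 2 (Zone II, w=25) → cum 55
  mile 28 (Zone IV, w=40) → cum 95  ≥ 72.5 → median here
  mile 43 (Zone III, w=50) → cum 145
Optimal location: mile 28.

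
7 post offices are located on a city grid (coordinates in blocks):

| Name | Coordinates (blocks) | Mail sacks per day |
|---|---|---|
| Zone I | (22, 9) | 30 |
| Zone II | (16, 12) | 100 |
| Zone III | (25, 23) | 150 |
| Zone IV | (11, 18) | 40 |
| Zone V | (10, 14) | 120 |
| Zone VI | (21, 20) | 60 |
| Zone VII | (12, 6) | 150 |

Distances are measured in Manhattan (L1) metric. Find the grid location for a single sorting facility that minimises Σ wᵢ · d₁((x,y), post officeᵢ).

Manhattan distance separates: Σwᵢ(|x−xᵢ|+|y−yᵢ|) = Σwᵢ|x−xᵢ| + Σwᵢ|y−yᵢ|, so x and y are optimised independently as 1-D weighted medians.
Total weight W = 650; half = 325.
x-coordinate, sorted with cumulative weight:
  x=10 (Zone V, w=120) cum 120
  x=11 (Zone IV, w=40) cum 160
  x=12 (Zone VII, w=150) cum 310
  x=16 (Zone II, w=100) cum 410  ← median
  x=21 (Zone VI, w=60) cum 470
  x=22 (Zone I, w=30) cum 500
  x=25 (Zone III, w=150) cum 650
⇒ x* = 16
y-coordinate, sorted with cumulative weight:
  y=6 (Zone VII, w=150) cum 150
  y=9 (Zone I, w=30) cum 180
  y=12 (Zone II, w=100) cum 280
  y=14 (Zone V, w=120) cum 400  ← median
  y=18 (Zone IV, w=40) cum 440
  y=20 (Zone VI, w=60) cum 500
  y=23 (Zone III, w=150) cum 650
⇒ y* = 14

(16, 14)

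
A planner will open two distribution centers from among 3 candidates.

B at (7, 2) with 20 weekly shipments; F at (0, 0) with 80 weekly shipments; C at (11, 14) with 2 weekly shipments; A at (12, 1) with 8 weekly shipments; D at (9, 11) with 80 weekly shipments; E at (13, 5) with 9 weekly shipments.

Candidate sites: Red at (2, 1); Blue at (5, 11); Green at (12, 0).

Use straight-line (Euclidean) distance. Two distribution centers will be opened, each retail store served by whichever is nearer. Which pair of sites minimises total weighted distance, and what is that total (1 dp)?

Evaluate every pair (each demand assigned to the nearer of the two):
  {Red, Blue}: total = 784.3
  {Red, Green}: total = 1275.0
  {Blue, Green}: total = 1455.0
Best pair: {Red, Blue} with total 784.3.

{Red, Blue}, total 784.3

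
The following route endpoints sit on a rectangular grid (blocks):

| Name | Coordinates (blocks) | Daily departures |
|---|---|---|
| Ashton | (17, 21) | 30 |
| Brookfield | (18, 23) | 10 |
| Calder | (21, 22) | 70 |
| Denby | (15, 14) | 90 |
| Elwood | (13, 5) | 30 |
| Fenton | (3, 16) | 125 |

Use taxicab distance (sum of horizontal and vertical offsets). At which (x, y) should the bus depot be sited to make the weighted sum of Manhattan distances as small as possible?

Manhattan distance separates: Σwᵢ(|x−xᵢ|+|y−yᵢ|) = Σwᵢ|x−xᵢ| + Σwᵢ|y−yᵢ|, so x and y are optimised independently as 1-D weighted medians.
Total weight W = 355; half = 177.5.
x-coordinate, sorted with cumulative weight:
  x=3 (Fenton, w=125) cum 125
  x=13 (Elwood, w=30) cum 155
  x=15 (Denby, w=90) cum 245  ← median
  x=17 (Ashton, w=30) cum 275
  x=18 (Brookfield, w=10) cum 285
  x=21 (Calder, w=70) cum 355
⇒ x* = 15
y-coordinate, sorted with cumulative weight:
  y=5 (Elwood, w=30) cum 30
  y=14 (Denby, w=90) cum 120
  y=16 (Fenton, w=125) cum 245  ← median
  y=21 (Ashton, w=30) cum 275
  y=22 (Calder, w=70) cum 345
  y=23 (Brookfield, w=10) cum 355
⇒ y* = 16

(15, 16)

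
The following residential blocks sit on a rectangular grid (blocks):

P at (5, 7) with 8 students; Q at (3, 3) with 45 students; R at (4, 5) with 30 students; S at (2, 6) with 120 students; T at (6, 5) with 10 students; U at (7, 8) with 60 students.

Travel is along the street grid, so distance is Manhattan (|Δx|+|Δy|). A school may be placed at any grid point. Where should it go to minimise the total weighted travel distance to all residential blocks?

(3, 6)

Manhattan distance separates: Σwᵢ(|x−xᵢ|+|y−yᵢ|) = Σwᵢ|x−xᵢ| + Σwᵢ|y−yᵢ|, so x and y are optimised independently as 1-D weighted medians.
Total weight W = 273; half = 136.5.
x-coordinate, sorted with cumulative weight:
  x=2 (S, w=120) cum 120
  x=3 (Q, w=45) cum 165  ← median
  x=4 (R, w=30) cum 195
  x=5 (P, w=8) cum 203
  x=6 (T, w=10) cum 213
  x=7 (U, w=60) cum 273
⇒ x* = 3
y-coordinate, sorted with cumulative weight:
  y=3 (Q, w=45) cum 45
  y=5 (R, w=30) cum 75
  y=5 (T, w=10) cum 85
  y=6 (S, w=120) cum 205  ← median
  y=7 (P, w=8) cum 213
  y=8 (U, w=60) cum 273
⇒ y* = 6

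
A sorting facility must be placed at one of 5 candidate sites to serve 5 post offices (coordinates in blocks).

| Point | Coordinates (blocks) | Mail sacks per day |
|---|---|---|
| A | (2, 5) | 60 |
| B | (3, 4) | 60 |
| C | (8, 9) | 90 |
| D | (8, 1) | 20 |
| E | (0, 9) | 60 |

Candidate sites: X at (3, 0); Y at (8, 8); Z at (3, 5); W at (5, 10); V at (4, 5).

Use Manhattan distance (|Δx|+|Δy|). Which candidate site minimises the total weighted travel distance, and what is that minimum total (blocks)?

Z, total 1530 blocks

Total weighted distance at each candidate:
  X (3, 0): total = 2700
  Y (8, 8): total = 1850
  Z (3, 5): total = 1530
  W (5, 10): total = 1920
  V (4, 5): total = 1600
Minimum is at Z with total 1530 blocks.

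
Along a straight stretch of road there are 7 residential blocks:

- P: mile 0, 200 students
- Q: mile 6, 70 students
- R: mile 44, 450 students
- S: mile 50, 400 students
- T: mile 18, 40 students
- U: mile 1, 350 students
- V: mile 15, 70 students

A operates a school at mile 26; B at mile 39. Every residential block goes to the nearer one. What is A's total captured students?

730

The indifferent point is the midpoint (26+39)/2 = 32.5; residential blocks left of it (closer to A at 26) go to A, those right go to B.
  P at 0 (w=200) → A
  U at 1 (w=350) → A
  Q at 6 (w=70) → A
  V at 15 (w=70) → A
  T at 18 (w=40) → A
  R at 44 (w=450) → B
  S at 50 (w=400) → B
A captures 730; B captures 850.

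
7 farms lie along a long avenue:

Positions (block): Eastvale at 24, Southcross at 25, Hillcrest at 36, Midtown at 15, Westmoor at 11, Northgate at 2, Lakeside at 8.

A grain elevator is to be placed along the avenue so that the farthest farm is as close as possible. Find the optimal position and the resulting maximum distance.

The 1-center on a line is the midpoint of the two extreme points: leftmost at 2, rightmost at 36.
Optimal location = (2 + 36)/2 = 19; maximum distance = (36 − 2)/2 = 17.

location 19, max distance 17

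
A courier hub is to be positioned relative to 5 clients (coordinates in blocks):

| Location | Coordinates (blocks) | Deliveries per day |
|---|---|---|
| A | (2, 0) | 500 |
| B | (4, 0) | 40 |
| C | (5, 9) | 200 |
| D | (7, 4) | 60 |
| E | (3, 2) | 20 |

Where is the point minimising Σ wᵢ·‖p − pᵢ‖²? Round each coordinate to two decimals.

(3.22, 2.54)

The minimiser of Σwᵢ‖p−pᵢ‖² is the weighted centroid p* = (Σwᵢpᵢ)/(Σwᵢ).
Σwᵢ = 820.
Σwᵢxᵢ = 500·2 + 40·4 + 200·5 + 60·7 + 20·3 = 2640.
Σwᵢyᵢ = 500·0 + 40·0 + 200·9 + 60·4 + 20·2 = 2080.
x* = 2640/820 = 3.22, y* = 2080/820 = 2.54.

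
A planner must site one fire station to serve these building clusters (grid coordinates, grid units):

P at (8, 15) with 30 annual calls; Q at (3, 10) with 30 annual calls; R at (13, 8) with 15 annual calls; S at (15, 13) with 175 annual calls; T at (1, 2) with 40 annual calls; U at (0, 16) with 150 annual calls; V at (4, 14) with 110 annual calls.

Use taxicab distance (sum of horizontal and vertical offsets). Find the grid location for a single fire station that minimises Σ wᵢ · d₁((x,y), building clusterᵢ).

Manhattan distance separates: Σwᵢ(|x−xᵢ|+|y−yᵢ|) = Σwᵢ|x−xᵢ| + Σwᵢ|y−yᵢ|, so x and y are optimised independently as 1-D weighted medians.
Total weight W = 550; half = 275.
x-coordinate, sorted with cumulative weight:
  x=0 (U, w=150) cum 150
  x=1 (T, w=40) cum 190
  x=3 (Q, w=30) cum 220
  x=4 (V, w=110) cum 330  ← median
  x=8 (P, w=30) cum 360
  x=13 (R, w=15) cum 375
  x=15 (S, w=175) cum 550
⇒ x* = 4
y-coordinate, sorted with cumulative weight:
  y=2 (T, w=40) cum 40
  y=8 (R, w=15) cum 55
  y=10 (Q, w=30) cum 85
  y=13 (S, w=175) cum 260
  y=14 (V, w=110) cum 370  ← median
  y=15 (P, w=30) cum 400
  y=16 (U, w=150) cum 550
⇒ y* = 14

(4, 14)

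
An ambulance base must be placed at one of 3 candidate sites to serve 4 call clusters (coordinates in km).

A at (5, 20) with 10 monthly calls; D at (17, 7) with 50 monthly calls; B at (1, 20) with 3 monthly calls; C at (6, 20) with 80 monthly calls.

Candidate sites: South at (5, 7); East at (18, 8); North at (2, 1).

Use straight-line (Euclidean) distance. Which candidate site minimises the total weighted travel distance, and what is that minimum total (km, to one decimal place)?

East, total 1667.7 km

Total weighted distance at each candidate:
  South (5, 7): total = 1813.9
  East (18, 8): total = 1667.7
  North (2, 1): total = 2610.5
Minimum is at East with total 1667.7 km.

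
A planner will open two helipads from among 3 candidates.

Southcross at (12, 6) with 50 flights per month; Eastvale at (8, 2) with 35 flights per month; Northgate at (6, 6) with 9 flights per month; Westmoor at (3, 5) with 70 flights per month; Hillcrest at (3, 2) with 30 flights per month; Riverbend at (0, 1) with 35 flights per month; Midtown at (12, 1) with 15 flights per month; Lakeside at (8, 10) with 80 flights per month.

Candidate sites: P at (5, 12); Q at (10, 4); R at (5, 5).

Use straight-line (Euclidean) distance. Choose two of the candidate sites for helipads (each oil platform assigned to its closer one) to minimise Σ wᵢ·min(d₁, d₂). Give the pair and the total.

{Q, R}, total 1246.0

Evaluate every pair (each demand assigned to the nearer of the two):
  {Q, R}: total = 1246.0
  {P, R}: total = 1396.4
  {P, Q}: total = 1702.0
Best pair: {Q, R} with total 1246.0.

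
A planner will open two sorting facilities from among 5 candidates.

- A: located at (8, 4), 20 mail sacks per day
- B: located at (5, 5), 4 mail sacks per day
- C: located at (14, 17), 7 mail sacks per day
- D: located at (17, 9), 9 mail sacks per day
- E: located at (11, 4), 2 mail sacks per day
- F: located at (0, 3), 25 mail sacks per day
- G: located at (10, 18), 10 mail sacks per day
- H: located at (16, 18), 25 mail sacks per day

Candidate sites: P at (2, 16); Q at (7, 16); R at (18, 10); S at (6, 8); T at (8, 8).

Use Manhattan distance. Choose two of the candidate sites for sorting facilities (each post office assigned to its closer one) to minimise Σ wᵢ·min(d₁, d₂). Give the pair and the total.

{R, T}, total 908

Evaluate every pair (each demand assigned to the nearer of the two):
  {R, T}: total = 908
  {Q, T}: total = 914
  {R, S}: total = 914
  {Q, S}: total = 918
  {P, T}: total = 1124
  {P, S}: total = 1128
  {S, T}: total = 1150
  {Q, R}: total = 1212
  {P, R}: total = 1222
  {P, Q}: total = 1253
Best pair: {R, T} with total 908.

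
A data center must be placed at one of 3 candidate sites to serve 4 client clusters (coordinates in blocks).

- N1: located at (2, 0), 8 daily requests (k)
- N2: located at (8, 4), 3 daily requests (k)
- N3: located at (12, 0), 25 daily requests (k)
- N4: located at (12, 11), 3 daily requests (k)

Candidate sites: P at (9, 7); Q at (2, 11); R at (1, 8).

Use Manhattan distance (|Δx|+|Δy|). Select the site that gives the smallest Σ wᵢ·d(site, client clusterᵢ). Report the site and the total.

Total weighted distance at each candidate:
  P (9, 7): total = 395
  Q (2, 11): total = 682
  R (1, 8): total = 622
Minimum is at P with total 395 blocks.

P, total 395 blocks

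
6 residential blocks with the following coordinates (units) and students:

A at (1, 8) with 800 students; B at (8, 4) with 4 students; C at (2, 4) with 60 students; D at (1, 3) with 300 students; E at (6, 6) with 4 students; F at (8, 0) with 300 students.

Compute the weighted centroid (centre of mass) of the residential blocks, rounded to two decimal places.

(2.50, 5.16)

The minimiser of Σwᵢ‖p−pᵢ‖² is the weighted centroid p* = (Σwᵢpᵢ)/(Σwᵢ).
Σwᵢ = 1468.
Σwᵢxᵢ = 800·1 + 4·8 + 60·2 + 300·1 + 4·6 + 300·8 = 3676.
Σwᵢyᵢ = 800·8 + 4·4 + 60·4 + 300·3 + 4·6 + 300·0 = 7580.
x* = 3676/1468 = 2.50, y* = 7580/1468 = 5.16.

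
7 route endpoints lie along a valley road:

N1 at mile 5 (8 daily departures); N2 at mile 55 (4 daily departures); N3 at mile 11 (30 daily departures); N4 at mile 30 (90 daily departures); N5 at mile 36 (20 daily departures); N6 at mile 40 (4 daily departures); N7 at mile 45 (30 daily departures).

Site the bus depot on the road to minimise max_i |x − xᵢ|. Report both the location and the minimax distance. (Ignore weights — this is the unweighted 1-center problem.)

The 1-center on a line is the midpoint of the two extreme points: leftmost at 5, rightmost at 55.
Optimal location = (5 + 55)/2 = 30; maximum distance = (55 − 5)/2 = 25.

location 30, max distance 25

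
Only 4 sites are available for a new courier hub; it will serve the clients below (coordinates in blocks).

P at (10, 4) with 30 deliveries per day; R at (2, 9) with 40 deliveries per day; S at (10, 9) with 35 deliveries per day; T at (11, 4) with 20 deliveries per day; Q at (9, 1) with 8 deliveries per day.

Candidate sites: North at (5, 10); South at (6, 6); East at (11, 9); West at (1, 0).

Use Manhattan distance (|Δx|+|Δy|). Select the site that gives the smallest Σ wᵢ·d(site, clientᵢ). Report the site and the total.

Total weighted distance at each candidate:
  North (5, 10): total = 1044
  South (6, 6): total = 909
  East (11, 9): total = 755
  West (1, 0): total = 1772
Minimum is at East with total 755 blocks.

East, total 755 blocks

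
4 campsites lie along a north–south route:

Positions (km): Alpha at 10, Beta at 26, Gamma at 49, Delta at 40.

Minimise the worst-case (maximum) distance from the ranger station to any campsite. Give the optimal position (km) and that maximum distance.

The 1-center on a line is the midpoint of the two extreme points: leftmost at 10, rightmost at 49.
Optimal location = (10 + 49)/2 = 29.5; maximum distance = (49 − 10)/2 = 19.5.

location 29.5, max distance 19.5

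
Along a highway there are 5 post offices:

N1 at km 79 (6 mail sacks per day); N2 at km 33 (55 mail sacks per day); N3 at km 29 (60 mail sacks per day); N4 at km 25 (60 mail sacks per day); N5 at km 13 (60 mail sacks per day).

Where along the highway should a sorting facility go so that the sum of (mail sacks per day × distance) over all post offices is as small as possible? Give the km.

x = 29

For a sum of weighted absolute distances on a line, the optimum is the weighted median (not the mean). Total weight W = 241; half-weight = 120.5.
Sort by position and accumulate weight:
  km 13 (N5, w=60) → cum 60
  km 25 (N4, w=60) → cum 120
  km 29 (N3, w=60) → cum 180  ≥ 120.5 → median here
  km 33 (N2, w=55) → cum 235
  km 79 (N1, w=6) → cum 241
Optimal location: km 29.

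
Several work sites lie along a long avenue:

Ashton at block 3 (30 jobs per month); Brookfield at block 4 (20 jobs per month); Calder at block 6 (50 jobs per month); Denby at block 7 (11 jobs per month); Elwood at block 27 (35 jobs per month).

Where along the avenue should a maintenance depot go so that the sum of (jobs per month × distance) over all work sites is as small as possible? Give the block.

For a sum of weighted absolute distances on a line, the optimum is the weighted median (not the mean). Total weight W = 146; half-weight = 73.
Sort by position and accumulate weight:
  block 3 (Ashton, w=30) → cum 30
  block 4 (Brookfield, w=20) → cum 50
  block 6 (Calder, w=50) → cum 100  ≥ 73 → median here
  block 7 (Denby, w=11) → cum 111
  block 27 (Elwood, w=35) → cum 146
Optimal location: block 6.

x = 6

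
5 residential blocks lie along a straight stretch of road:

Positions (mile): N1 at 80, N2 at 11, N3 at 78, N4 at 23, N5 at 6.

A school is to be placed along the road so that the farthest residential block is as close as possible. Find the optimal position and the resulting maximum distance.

The 1-center on a line is the midpoint of the two extreme points: leftmost at 6, rightmost at 80.
Optimal location = (6 + 80)/2 = 43; maximum distance = (80 − 6)/2 = 37.

location 43, max distance 37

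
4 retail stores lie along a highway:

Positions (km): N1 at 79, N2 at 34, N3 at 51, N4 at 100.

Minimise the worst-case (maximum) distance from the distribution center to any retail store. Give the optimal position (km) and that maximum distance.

The 1-center on a line is the midpoint of the two extreme points: leftmost at 34, rightmost at 100.
Optimal location = (34 + 100)/2 = 67; maximum distance = (100 − 34)/2 = 33.

location 67, max distance 33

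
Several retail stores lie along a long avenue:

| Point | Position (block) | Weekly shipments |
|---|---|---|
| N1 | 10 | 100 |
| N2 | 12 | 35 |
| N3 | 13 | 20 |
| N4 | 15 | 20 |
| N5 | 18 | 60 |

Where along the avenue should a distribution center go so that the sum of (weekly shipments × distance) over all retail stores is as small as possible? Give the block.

x = 12

For a sum of weighted absolute distances on a line, the optimum is the weighted median (not the mean). Total weight W = 235; half-weight = 117.5.
Sort by position and accumulate weight:
  block 10 (N1, w=100) → cum 100
  block 12 (N2, w=35) → cum 135  ≥ 117.5 → median here
  block 13 (N3, w=20) → cum 155
  block 15 (N4, w=20) → cum 175
  block 18 (N5, w=60) → cum 235
Optimal location: block 12.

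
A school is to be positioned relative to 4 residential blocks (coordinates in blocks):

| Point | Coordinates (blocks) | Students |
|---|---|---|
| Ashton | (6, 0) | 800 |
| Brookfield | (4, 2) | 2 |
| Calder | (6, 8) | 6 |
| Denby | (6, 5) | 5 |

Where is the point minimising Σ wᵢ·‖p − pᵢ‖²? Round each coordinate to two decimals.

The minimiser of Σwᵢ‖p−pᵢ‖² is the weighted centroid p* = (Σwᵢpᵢ)/(Σwᵢ).
Σwᵢ = 813.
Σwᵢxᵢ = 800·6 + 2·4 + 6·6 + 5·6 = 4874.
Σwᵢyᵢ = 800·0 + 2·2 + 6·8 + 5·5 = 77.
x* = 4874/813 = 6.00, y* = 77/813 = 0.09.

(6.00, 0.09)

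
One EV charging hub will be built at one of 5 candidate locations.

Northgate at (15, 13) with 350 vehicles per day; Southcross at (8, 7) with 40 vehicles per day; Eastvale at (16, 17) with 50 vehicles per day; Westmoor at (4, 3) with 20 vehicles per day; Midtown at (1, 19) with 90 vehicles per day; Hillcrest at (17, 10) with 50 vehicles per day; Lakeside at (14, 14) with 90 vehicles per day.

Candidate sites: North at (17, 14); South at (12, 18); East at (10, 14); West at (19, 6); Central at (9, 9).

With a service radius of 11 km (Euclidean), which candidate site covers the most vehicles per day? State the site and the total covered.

East, covering 670

Coverage radius r = 11 km; a point is covered iff (Δx)²+(Δy)² ≤ 11² = 121.
  North (17, 14): covers {Northgate, Eastvale, Hillcrest, Lakeside} → 540
  South (12, 18): covers {Northgate, Eastvale, Hillcrest, Lakeside} → 540
  East (10, 14): covers {Northgate, Southcross, Eastvale, Midtown, Hillcrest, Lakeside} → 670
  West (19, 6): covers {Northgate, Hillcrest, Lakeside} → 490
  Central (9, 9): covers {Northgate, Southcross, Eastvale, Westmoor, Hillcrest, Lakeside} → 600
Maximum coverage at East: 670 vehicles per day.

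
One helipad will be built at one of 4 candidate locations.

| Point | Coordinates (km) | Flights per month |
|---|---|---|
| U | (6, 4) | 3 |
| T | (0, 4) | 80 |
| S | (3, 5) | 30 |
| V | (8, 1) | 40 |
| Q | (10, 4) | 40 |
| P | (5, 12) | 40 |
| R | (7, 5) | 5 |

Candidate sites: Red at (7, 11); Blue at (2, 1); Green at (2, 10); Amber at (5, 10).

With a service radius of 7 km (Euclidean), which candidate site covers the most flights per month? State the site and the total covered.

Blue, covering 158

Coverage radius r = 7 km; a point is covered iff (Δx)²+(Δy)² ≤ 7² = 49.
  Red (7, 11): covers {P, R} → 45
  Blue (2, 1): covers {U, T, S, V, R} → 158
  Green (2, 10): covers {T, S, P} → 150
  Amber (5, 10): covers {U, S, P, R} → 78
Maximum coverage at Blue: 158 flights per month.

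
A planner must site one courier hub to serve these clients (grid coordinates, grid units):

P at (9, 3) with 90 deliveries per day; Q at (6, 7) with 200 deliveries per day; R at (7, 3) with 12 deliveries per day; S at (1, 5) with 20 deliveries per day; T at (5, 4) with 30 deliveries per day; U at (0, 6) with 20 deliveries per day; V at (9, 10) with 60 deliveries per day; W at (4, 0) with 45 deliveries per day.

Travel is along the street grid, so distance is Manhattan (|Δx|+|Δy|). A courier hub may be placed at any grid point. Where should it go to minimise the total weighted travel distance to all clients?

(6, 7)

Manhattan distance separates: Σwᵢ(|x−xᵢ|+|y−yᵢ|) = Σwᵢ|x−xᵢ| + Σwᵢ|y−yᵢ|, so x and y are optimised independently as 1-D weighted medians.
Total weight W = 477; half = 238.5.
x-coordinate, sorted with cumulative weight:
  x=0 (U, w=20) cum 20
  x=1 (S, w=20) cum 40
  x=4 (W, w=45) cum 85
  x=5 (T, w=30) cum 115
  x=6 (Q, w=200) cum 315  ← median
  x=7 (R, w=12) cum 327
  x=9 (P, w=90) cum 417
  x=9 (V, w=60) cum 477
⇒ x* = 6
y-coordinate, sorted with cumulative weight:
  y=0 (W, w=45) cum 45
  y=3 (P, w=90) cum 135
  y=3 (R, w=12) cum 147
  y=4 (T, w=30) cum 177
  y=5 (S, w=20) cum 197
  y=6 (U, w=20) cum 217
  y=7 (Q, w=200) cum 417  ← median
  y=10 (V, w=60) cum 477
⇒ y* = 7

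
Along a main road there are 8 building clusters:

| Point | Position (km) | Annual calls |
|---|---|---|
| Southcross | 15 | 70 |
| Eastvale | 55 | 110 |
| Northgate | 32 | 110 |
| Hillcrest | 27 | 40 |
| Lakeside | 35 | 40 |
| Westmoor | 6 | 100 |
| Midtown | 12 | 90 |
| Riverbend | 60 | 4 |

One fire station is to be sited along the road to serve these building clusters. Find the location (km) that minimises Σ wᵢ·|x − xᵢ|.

x = 27

For a sum of weighted absolute distances on a line, the optimum is the weighted median (not the mean). Total weight W = 564; half-weight = 282.
Sort by position and accumulate weight:
  km 6 (Westmoor, w=100) → cum 100
  km 12 (Midtown, w=90) → cum 190
  km 15 (Southcross, w=70) → cum 260
  km 27 (Hillcrest, w=40) → cum 300  ≥ 282 → median here
  km 32 (Northgate, w=110) → cum 410
  km 35 (Lakeside, w=40) → cum 450
  km 55 (Eastvale, w=110) → cum 560
  km 60 (Riverbend, w=4) → cum 564
Optimal location: km 27.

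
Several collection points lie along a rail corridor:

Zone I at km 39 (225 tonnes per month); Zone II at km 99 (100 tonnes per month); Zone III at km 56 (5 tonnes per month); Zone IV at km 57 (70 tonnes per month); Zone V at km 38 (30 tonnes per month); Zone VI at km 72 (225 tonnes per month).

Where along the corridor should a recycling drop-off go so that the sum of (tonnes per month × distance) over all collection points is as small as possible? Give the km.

x = 57

For a sum of weighted absolute distances on a line, the optimum is the weighted median (not the mean). Total weight W = 655; half-weight = 327.5.
Sort by position and accumulate weight:
  km 38 (Zone V, w=30) → cum 30
  km 39 (Zone I, w=225) → cum 255
  km 56 (Zone III, w=5) → cum 260
  km 57 (Zone IV, w=70) → cum 330  ≥ 327.5 → median here
  km 72 (Zone VI, w=225) → cum 555
  km 99 (Zone II, w=100) → cum 655
Optimal location: km 57.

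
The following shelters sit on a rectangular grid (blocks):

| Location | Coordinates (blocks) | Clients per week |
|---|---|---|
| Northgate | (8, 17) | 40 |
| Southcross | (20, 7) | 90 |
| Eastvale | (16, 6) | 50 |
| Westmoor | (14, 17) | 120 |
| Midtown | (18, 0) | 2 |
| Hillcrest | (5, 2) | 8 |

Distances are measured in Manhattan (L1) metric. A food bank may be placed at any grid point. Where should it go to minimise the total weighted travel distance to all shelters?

(14, 17)

Manhattan distance separates: Σwᵢ(|x−xᵢ|+|y−yᵢ|) = Σwᵢ|x−xᵢ| + Σwᵢ|y−yᵢ|, so x and y are optimised independently as 1-D weighted medians.
Total weight W = 310; half = 155.
x-coordinate, sorted with cumulative weight:
  x=5 (Hillcrest, w=8) cum 8
  x=8 (Northgate, w=40) cum 48
  x=14 (Westmoor, w=120) cum 168  ← median
  x=16 (Eastvale, w=50) cum 218
  x=18 (Midtown, w=2) cum 220
  x=20 (Southcross, w=90) cum 310
⇒ x* = 14
y-coordinate, sorted with cumulative weight:
  y=0 (Midtown, w=2) cum 2
  y=2 (Hillcrest, w=8) cum 10
  y=6 (Eastvale, w=50) cum 60
  y=7 (Southcross, w=90) cum 150
  y=17 (Northgate, w=40) cum 190  ← median
  y=17 (Westmoor, w=120) cum 310
⇒ y* = 17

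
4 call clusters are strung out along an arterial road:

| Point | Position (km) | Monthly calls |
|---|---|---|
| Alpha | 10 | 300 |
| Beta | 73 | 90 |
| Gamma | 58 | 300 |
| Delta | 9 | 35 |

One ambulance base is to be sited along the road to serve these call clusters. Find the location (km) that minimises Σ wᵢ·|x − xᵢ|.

x = 58

For a sum of weighted absolute distances on a line, the optimum is the weighted median (not the mean). Total weight W = 725; half-weight = 362.5.
Sort by position and accumulate weight:
  km 9 (Delta, w=35) → cum 35
  km 10 (Alpha, w=300) → cum 335
  km 58 (Gamma, w=300) → cum 635  ≥ 362.5 → median here
  km 73 (Beta, w=90) → cum 725
Optimal location: km 58.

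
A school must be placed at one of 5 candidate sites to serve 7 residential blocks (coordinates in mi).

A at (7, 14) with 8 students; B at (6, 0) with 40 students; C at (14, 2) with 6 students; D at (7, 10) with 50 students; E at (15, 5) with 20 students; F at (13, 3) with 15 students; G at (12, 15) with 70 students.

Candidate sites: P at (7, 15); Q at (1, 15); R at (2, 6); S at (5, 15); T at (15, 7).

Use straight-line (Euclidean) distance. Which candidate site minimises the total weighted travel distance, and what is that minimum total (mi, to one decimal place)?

T, total 1704.1 mi

Total weighted distance at each candidate:
  P (7, 15): total = 1755.3
  Q (1, 15): total = 2550.6
  R (2, 6): total = 2133.5
  S (5, 15): total = 1972.5
  T (15, 7): total = 1704.1
Minimum is at T with total 1704.1 mi.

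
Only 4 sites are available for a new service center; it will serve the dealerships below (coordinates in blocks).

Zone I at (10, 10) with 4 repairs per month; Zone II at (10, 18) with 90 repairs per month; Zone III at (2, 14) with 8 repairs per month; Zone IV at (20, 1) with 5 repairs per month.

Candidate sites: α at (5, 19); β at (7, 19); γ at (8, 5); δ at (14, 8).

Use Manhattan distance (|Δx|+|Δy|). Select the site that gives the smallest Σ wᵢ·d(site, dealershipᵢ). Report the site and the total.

Total weighted distance at each candidate:
  α (5, 19): total = 825
  β (7, 19): total = 643
  γ (8, 5): total = 1578
  δ (14, 8): total = 1493
Minimum is at β with total 643 blocks.

β, total 643 blocks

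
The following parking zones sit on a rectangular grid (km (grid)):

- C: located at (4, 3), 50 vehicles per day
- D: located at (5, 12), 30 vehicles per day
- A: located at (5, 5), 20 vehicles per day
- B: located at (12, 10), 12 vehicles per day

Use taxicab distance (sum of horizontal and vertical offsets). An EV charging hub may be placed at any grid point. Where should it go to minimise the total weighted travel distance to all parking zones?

Manhattan distance separates: Σwᵢ(|x−xᵢ|+|y−yᵢ|) = Σwᵢ|x−xᵢ| + Σwᵢ|y−yᵢ|, so x and y are optimised independently as 1-D weighted medians.
Total weight W = 112; half = 56.
x-coordinate, sorted with cumulative weight:
  x=4 (C, w=50) cum 50
  x=5 (D, w=30) cum 80  ← median
  x=5 (A, w=20) cum 100
  x=12 (B, w=12) cum 112
⇒ x* = 5
y-coordinate, sorted with cumulative weight:
  y=3 (C, w=50) cum 50
  y=5 (A, w=20) cum 70  ← median
  y=10 (B, w=12) cum 82
  y=12 (D, w=30) cum 112
⇒ y* = 5

(5, 5)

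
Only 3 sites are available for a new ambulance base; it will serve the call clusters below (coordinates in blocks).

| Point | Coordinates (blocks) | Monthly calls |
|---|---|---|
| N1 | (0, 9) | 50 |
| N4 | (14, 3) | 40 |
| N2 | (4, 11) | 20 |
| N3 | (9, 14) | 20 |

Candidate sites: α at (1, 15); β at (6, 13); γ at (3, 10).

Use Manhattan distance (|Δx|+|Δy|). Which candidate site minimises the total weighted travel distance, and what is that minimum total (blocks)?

Total weighted distance at each candidate:
  α (1, 15): total = 1670
  β (6, 13): total = 1380
  γ (3, 10): total = 1160
Minimum is at γ with total 1160 blocks.

γ, total 1160 blocks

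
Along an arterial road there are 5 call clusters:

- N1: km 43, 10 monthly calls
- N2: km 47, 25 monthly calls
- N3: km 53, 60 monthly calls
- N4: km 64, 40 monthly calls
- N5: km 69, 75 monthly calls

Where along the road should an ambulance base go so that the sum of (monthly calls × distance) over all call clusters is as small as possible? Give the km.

For a sum of weighted absolute distances on a line, the optimum is the weighted median (not the mean). Total weight W = 210; half-weight = 105.
Sort by position and accumulate weight:
  km 43 (N1, w=10) → cum 10
  km 47 (N2, w=25) → cum 35
  km 53 (N3, w=60) → cum 95
  km 64 (N4, w=40) → cum 135  ≥ 105 → median here
  km 69 (N5, w=75) → cum 210
Optimal location: km 64.

x = 64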